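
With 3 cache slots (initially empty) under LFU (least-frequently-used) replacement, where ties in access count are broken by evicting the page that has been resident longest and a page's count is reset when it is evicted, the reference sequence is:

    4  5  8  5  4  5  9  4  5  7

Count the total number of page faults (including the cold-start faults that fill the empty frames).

4 -> miss, frames (4)
5 -> miss, frames (4 5)
8 -> miss, frames (4 5 8)
5 -> hit
4 -> hit
5 -> hit
9 -> miss, evict 8, frames (4 5 9)
4 -> hit
5 -> hit
7 -> miss, evict 9, frames (4 5 7)
Page faults: 5.

5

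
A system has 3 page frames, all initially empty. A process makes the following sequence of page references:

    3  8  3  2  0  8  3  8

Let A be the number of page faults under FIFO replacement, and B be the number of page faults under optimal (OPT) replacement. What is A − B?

2

Under FIFO: F F . F F . F F → 6 faults.
Under OPT: F F . F F . . . → 4 faults.
A − B = 6 − 4 = 2.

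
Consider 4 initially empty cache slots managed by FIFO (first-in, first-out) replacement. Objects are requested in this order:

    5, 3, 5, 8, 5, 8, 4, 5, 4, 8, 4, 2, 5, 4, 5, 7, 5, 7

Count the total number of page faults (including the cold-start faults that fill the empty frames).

7

5 -> miss, frames {5}
3 -> miss, frames {5,3}
5 -> hit
8 -> miss, frames {5,3,8}
5 -> hit
8 -> hit
4 -> miss, frames {5,3,8,4}
5 -> hit
4 -> hit
8 -> hit
4 -> hit
2 -> miss, evict 5, frames {3,8,4,2}
5 -> miss, evict 3, frames {8,4,2,5}
4 -> hit
5 -> hit
7 -> miss, evict 8, frames {4,2,5,7}
5 -> hit
7 -> hit
Page faults: 7.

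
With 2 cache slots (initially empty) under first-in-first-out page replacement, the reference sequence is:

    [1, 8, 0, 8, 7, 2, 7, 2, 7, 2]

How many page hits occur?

1: miss, frames {1}
8: miss, frames {1,8}
0: miss, evict 1, frames {8,0}
8: hit
7: miss, evict 8, frames {0,7}
2: miss, evict 0, frames {7,2}
7: hit
2: hit
7: hit
2: hit
Hits: 5.

5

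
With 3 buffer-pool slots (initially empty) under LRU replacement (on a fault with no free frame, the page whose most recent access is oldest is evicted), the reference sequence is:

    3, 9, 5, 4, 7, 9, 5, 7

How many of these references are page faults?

7

3: fault, frames [3]
9: fault, frames [3, 9]
5: fault, frames [3, 9, 5]
4: fault, evict 3, frames [9, 5, 4]
7: fault, evict 9, frames [5, 4, 7]
9: fault, evict 5, frames [4, 7, 9]
5: fault, evict 4, frames [7, 9, 5]
7: hit
Page faults: 7.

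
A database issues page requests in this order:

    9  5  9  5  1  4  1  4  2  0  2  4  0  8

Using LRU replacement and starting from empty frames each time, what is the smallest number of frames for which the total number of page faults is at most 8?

3

f=1: 14 faults
f=2: 9 faults
f=3: 7 faults
f=4: 7 faults
f=5: 7 faults
f=6: 7 faults
f=7: 7 faults
Smallest f with faults ≤ 8 is 3.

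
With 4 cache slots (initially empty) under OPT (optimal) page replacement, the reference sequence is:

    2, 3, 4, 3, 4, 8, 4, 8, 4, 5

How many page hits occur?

5

2 → miss, frames (2)
3 → miss, frames (2 3)
4 → miss, frames (2 3 4)
3 → hit
4 → hit
8 → miss, frames (2 3 4 8)
4 → hit
8 → hit
4 → hit
5 → miss, evict 8, frames (2 3 4 5)
Hits: 5.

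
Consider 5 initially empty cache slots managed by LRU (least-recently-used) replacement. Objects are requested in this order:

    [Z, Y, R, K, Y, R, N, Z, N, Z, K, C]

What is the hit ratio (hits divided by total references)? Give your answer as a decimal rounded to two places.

Z → fault, frames (Z)
Y → fault, frames (Z Y)
R → fault, frames (Z Y R)
K → fault, frames (Z Y R K)
Y → hit
R → hit
N → fault, frames (Z K Y R N)
Z → hit
N → hit
Z → hit
K → hit
C → fault, evict Y, frames (R N Z K C)
Hits: 6 of 12 references → 6/12 = 0.5000.

0.50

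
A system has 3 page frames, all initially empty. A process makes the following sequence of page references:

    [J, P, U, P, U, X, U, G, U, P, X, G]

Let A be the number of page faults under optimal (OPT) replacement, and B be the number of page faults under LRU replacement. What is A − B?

-2

Under OPT: F F F . . F . F . . F . → 6 faults.
Under LRU: F F F . . F . F . F F F → 8 faults.
A − B = 6 − 8 = -2.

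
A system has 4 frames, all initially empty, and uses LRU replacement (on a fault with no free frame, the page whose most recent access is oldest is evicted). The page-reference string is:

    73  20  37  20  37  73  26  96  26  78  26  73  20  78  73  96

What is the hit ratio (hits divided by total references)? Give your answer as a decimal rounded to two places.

0.50

73: miss, frames [73]
20: miss, frames [73, 20]
37: miss, frames [73, 20, 37]
20: hit
37: hit
73: hit
26: miss, frames [20, 37, 73, 26]
96: miss, evict 20, frames [37, 73, 26, 96]
26: hit
78: miss, evict 37, frames [73, 96, 26, 78]
26: hit
73: hit
20: miss, evict 96, frames [78, 26, 73, 20]
78: hit
73: hit
96: miss, evict 26, frames [20, 78, 73, 96]
Hits: 8 of 16 references → 8/16 = 0.5000.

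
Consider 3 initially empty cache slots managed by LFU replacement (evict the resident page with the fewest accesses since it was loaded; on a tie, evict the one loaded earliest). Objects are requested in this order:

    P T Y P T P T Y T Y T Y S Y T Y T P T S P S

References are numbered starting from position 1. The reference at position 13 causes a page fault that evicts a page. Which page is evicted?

pos 1: P → miss, frames [P]
pos 2: T → miss, frames [P, T]
pos 3: Y → miss, frames [P, T, Y]
pos 4: P → hit
pos 5: T → hit
pos 6: P → hit
pos 7: T → hit
pos 8: Y → hit
pos 9: T → hit
pos 10: Y → hit
pos 11: T → hit
pos 12: Y → hit
pos 13: S → miss, evict P, frames [T, Y, S]
At position 13, page P is evicted.

P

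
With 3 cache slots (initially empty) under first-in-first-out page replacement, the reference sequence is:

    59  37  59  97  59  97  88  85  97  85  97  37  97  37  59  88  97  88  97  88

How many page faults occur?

9

59 -> miss, frames [59]
37 -> miss, frames [59, 37]
59 -> hit
97 -> miss, frames [59, 37, 97]
59 -> hit
97 -> hit
88 -> miss, evict 59, frames [37, 97, 88]
85 -> miss, evict 37, frames [97, 88, 85]
97 -> hit
85 -> hit
97 -> hit
37 -> miss, evict 97, frames [88, 85, 37]
97 -> miss, evict 88, frames [85, 37, 97]
37 -> hit
59 -> miss, evict 85, frames [37, 97, 59]
88 -> miss, evict 37, frames [97, 59, 88]
97 -> hit
88 -> hit
97 -> hit
88 -> hit
Page faults: 9.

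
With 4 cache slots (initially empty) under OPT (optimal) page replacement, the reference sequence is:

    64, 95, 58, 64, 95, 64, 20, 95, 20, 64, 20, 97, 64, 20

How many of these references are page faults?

5

64 → fault, frames [64]
95 → fault, frames [64, 95]
58 → fault, frames [64, 95, 58]
64 → hit
95 → hit
64 → hit
20 → fault, frames [64, 95, 58, 20]
95 → hit
20 → hit
64 → hit
20 → hit
97 → fault, evict 58, frames [64, 95, 20, 97]
64 → hit
20 → hit
Page faults: 5.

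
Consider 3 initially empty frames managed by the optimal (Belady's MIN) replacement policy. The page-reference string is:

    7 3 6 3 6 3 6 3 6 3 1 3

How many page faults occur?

7 -> miss, frames [7]
3 -> miss, frames [7, 3]
6 -> miss, frames [7, 3, 6]
3 -> hit
6 -> hit
3 -> hit
6 -> hit
3 -> hit
6 -> hit
3 -> hit
1 -> miss, evict 6, frames [7, 3, 1]
3 -> hit
Page faults: 4.

4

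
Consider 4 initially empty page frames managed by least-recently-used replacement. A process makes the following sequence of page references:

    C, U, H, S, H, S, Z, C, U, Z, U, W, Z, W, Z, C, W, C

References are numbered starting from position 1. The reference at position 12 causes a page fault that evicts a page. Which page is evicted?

pos 1: C: miss, frames [C]
pos 2: U: miss, frames [C, U]
pos 3: H: miss, frames [C, U, H]
pos 4: S: miss, frames [C, U, H, S]
pos 5: H: hit
pos 6: S: hit
pos 7: Z: miss, evict C, frames [U, H, S, Z]
pos 8: C: miss, evict U, frames [H, S, Z, C]
pos 9: U: miss, evict H, frames [S, Z, C, U]
pos 10: Z: hit
pos 11: U: hit
pos 12: W: miss, evict S, frames [C, Z, U, W]
At position 12, page S is evicted.

S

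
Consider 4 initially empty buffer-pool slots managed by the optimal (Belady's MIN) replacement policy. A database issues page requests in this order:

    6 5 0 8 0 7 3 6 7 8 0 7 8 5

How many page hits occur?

6 → fault, frames (6)
5 → fault, frames (6 5)
0 → fault, frames (6 5 0)
8 → fault, frames (6 5 0 8)
0 → hit
7 → fault, evict 5, frames (6 0 8 7)
3 → fault, evict 0, frames (6 8 7 3)
6 → hit
7 → hit
8 → hit
0 → fault, evict 3, frames (6 8 7 0)
7 → hit
8 → hit
5 → fault, evict 0, frames (6 8 7 5)
Hits: 6.

6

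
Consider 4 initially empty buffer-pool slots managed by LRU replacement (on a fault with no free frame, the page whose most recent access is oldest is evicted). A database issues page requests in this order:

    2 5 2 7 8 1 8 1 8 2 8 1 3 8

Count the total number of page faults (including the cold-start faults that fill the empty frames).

6

2 → miss, frames (2)
5 → miss, frames (2 5)
2 → hit
7 → miss, frames (5 2 7)
8 → miss, frames (5 2 7 8)
1 → miss, evict 5, frames (2 7 8 1)
8 → hit
1 → hit
8 → hit
2 → hit
8 → hit
1 → hit
3 → miss, evict 7, frames (2 8 1 3)
8 → hit
Page faults: 6.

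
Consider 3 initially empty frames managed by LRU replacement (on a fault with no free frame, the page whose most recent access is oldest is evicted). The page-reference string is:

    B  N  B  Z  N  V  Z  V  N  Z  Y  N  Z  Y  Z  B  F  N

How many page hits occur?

B: miss, frames [B]
N: miss, frames [B, N]
B: hit
Z: miss, frames [N, B, Z]
N: hit
V: miss, evict B, frames [Z, N, V]
Z: hit
V: hit
N: hit
Z: hit
Y: miss, evict V, frames [N, Z, Y]
N: hit
Z: hit
Y: hit
Z: hit
B: miss, evict N, frames [Y, Z, B]
F: miss, evict Y, frames [Z, B, F]
N: miss, evict Z, frames [B, F, N]
Hits: 10.

10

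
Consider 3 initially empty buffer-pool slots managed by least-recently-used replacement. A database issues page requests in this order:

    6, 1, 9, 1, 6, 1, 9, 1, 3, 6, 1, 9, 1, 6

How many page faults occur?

6

6 → fault, frames {6}
1 → fault, frames {6,1}
9 → fault, frames {6,1,9}
1 → hit
6 → hit
1 → hit
9 → hit
1 → hit
3 → fault, evict 6, frames {9,1,3}
6 → fault, evict 9, frames {1,3,6}
1 → hit
9 → fault, evict 3, frames {6,1,9}
1 → hit
6 → hit
Page faults: 6.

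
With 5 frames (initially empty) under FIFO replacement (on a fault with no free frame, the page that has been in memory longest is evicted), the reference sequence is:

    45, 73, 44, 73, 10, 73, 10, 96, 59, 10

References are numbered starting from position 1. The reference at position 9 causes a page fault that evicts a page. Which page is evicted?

pos 1: 45 → fault, frames (45)
pos 2: 73 → fault, frames (45 73)
pos 3: 44 → fault, frames (45 73 44)
pos 4: 73 → hit
pos 5: 10 → fault, frames (45 73 44 10)
pos 6: 73 → hit
pos 7: 10 → hit
pos 8: 96 → fault, frames (45 73 44 10 96)
pos 9: 59 → fault, evict 45, frames (73 44 10 96 59)
At position 9, page 45 is evicted.

45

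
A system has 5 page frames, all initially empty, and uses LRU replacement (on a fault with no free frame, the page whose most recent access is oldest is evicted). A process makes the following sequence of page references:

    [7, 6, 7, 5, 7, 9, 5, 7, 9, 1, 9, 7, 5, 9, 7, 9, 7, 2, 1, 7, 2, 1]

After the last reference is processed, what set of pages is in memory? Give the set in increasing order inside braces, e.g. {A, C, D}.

{1, 2, 5, 7, 9}

7: fault, frames [7]
6: fault, frames [7, 6]
7: hit
5: fault, frames [6, 7, 5]
7: hit
9: fault, frames [6, 5, 7, 9]
5: hit
7: hit
9: hit
1: fault, frames [6, 5, 7, 9, 1]
9: hit
7: hit
5: hit
9: hit
7: hit
9: hit
7: hit
2: fault, evict 6, frames [1, 5, 9, 7, 2]
1: hit
7: hit
2: hit
1: hit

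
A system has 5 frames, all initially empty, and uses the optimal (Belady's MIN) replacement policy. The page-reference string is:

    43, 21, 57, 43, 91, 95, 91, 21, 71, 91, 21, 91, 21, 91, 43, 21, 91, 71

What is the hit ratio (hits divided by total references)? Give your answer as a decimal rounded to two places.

43 → miss, frames (43)
21 → miss, frames (43 21)
57 → miss, frames (43 21 57)
43 → hit
91 → miss, frames (43 21 57 91)
95 → miss, frames (43 21 57 91 95)
91 → hit
21 → hit
71 → miss, evict 95, frames (43 21 57 91 71)
91 → hit
21 → hit
91 → hit
21 → hit
91 → hit
43 → hit
21 → hit
91 → hit
71 → hit
Hits: 12 of 18 references → 12/18 = 0.6667.

0.67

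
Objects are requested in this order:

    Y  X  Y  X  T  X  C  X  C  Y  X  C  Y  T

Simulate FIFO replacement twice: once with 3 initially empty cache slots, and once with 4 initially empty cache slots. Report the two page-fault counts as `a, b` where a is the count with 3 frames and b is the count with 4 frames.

3 frames: F F . . F . F . . F F . . F → 7 faults.
4 frames: F F . . F . F . . . . . . . → 4 faults.
4 < 7: adding a frame reduced faults, as is typical.

7, 4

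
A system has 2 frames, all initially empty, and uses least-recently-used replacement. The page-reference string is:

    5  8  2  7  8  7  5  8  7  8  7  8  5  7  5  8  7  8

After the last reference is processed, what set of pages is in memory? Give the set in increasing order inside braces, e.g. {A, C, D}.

{7, 8}

5: miss, frames [5]
8: miss, frames [5, 8]
2: miss, evict 5, frames [8, 2]
7: miss, evict 8, frames [2, 7]
8: miss, evict 2, frames [7, 8]
7: hit
5: miss, evict 8, frames [7, 5]
8: miss, evict 7, frames [5, 8]
7: miss, evict 5, frames [8, 7]
8: hit
7: hit
8: hit
5: miss, evict 7, frames [8, 5]
7: miss, evict 8, frames [5, 7]
5: hit
8: miss, evict 7, frames [5, 8]
7: miss, evict 5, frames [8, 7]
8: hit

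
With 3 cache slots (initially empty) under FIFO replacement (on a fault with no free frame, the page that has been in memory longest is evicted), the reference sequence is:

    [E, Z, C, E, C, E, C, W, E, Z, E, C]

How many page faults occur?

7

E: miss, frames {E}
Z: miss, frames {E,Z}
C: miss, frames {E,Z,C}
E: hit
C: hit
E: hit
C: hit
W: miss, evict E, frames {Z,C,W}
E: miss, evict Z, frames {C,W,E}
Z: miss, evict C, frames {W,E,Z}
E: hit
C: miss, evict W, frames {E,Z,C}
Page faults: 7.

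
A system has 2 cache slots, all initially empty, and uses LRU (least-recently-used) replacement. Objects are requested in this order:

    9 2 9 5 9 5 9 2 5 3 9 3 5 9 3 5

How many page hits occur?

5

9 -> fault, frames {9}
2 -> fault, frames {9,2}
9 -> hit
5 -> fault, evict 2, frames {9,5}
9 -> hit
5 -> hit
9 -> hit
2 -> fault, evict 5, frames {9,2}
5 -> fault, evict 9, frames {2,5}
3 -> fault, evict 2, frames {5,3}
9 -> fault, evict 5, frames {3,9}
3 -> hit
5 -> fault, evict 9, frames {3,5}
9 -> fault, evict 3, frames {5,9}
3 -> fault, evict 5, frames {9,3}
5 -> fault, evict 9, frames {3,5}
Hits: 5.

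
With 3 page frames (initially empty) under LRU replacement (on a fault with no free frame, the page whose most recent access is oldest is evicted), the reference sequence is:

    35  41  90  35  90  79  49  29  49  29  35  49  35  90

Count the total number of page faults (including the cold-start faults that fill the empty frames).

35 → fault, frames (35)
41 → fault, frames (35 41)
90 → fault, frames (35 41 90)
35 → hit
90 → hit
79 → fault, evict 41, frames (35 90 79)
49 → fault, evict 35, frames (90 79 49)
29 → fault, evict 90, frames (79 49 29)
49 → hit
29 → hit
35 → fault, evict 79, frames (49 29 35)
49 → hit
35 → hit
90 → fault, evict 29, frames (49 35 90)
Page faults: 8.

8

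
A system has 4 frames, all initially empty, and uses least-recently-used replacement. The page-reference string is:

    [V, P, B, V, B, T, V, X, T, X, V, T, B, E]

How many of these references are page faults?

6

V → miss, frames (V)
P → miss, frames (V P)
B → miss, frames (V P B)
V → hit
B → hit
T → miss, frames (P V B T)
V → hit
X → miss, evict P, frames (B T V X)
T → hit
X → hit
V → hit
T → hit
B → hit
E → miss, evict X, frames (V T B E)
Page faults: 6.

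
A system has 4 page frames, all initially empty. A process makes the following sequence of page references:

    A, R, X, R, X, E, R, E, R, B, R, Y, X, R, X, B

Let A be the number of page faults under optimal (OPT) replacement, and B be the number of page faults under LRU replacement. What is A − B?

Under OPT: F F F . . F . . . F . F . . . . → 6 faults.
Under LRU: F F F . . F . . . F . F F . . . → 7 faults.
A − B = 6 − 7 = -1.

-1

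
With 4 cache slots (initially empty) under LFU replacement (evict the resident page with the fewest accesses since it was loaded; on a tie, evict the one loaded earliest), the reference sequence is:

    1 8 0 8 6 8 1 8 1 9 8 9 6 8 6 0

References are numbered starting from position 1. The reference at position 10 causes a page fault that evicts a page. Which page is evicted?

0

pos 1: 1 → miss, frames (1)
pos 2: 8 → miss, frames (1 8)
pos 3: 0 → miss, frames (1 8 0)
pos 4: 8 → hit
pos 5: 6 → miss, frames (1 8 0 6)
pos 6: 8 → hit
pos 7: 1 → hit
pos 8: 8 → hit
pos 9: 1 → hit
pos 10: 9 → miss, evict 0, frames (1 8 6 9)
At position 10, page 0 is evicted.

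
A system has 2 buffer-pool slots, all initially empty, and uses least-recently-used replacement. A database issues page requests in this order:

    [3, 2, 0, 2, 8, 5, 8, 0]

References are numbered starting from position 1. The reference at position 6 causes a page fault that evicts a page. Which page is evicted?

2

pos 1: 3: miss, frames {3}
pos 2: 2: miss, frames {3,2}
pos 3: 0: miss, evict 3, frames {2,0}
pos 4: 2: hit
pos 5: 8: miss, evict 0, frames {2,8}
pos 6: 5: miss, evict 2, frames {8,5}
At position 6, page 2 is evicted.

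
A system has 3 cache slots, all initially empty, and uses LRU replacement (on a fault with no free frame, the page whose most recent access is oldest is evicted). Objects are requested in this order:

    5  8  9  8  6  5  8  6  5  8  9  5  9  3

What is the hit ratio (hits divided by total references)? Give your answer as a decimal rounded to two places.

5 -> miss, frames [5]
8 -> miss, frames [5, 8]
9 -> miss, frames [5, 8, 9]
8 -> hit
6 -> miss, evict 5, frames [9, 8, 6]
5 -> miss, evict 9, frames [8, 6, 5]
8 -> hit
6 -> hit
5 -> hit
8 -> hit
9 -> miss, evict 6, frames [5, 8, 9]
5 -> hit
9 -> hit
3 -> miss, evict 8, frames [5, 9, 3]
Hits: 7 of 14 references → 7/14 = 0.5000.

0.50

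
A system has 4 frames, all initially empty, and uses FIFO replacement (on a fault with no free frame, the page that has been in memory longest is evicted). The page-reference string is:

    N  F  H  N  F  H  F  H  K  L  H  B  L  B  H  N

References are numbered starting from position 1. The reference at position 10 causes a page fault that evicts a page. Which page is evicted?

pos 1: N: miss, frames {N}
pos 2: F: miss, frames {N,F}
pos 3: H: miss, frames {N,F,H}
pos 4: N: hit
pos 5: F: hit
pos 6: H: hit
pos 7: F: hit
pos 8: H: hit
pos 9: K: miss, frames {N,F,H,K}
pos 10: L: miss, evict N, frames {F,H,K,L}
At position 10, page N is evicted.

N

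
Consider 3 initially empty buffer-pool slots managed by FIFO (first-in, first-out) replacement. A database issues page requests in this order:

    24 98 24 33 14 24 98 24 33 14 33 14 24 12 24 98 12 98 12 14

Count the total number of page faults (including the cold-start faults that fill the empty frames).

12

24 → fault, frames [24]
98 → fault, frames [24, 98]
24 → hit
33 → fault, frames [24, 98, 33]
14 → fault, evict 24, frames [98, 33, 14]
24 → fault, evict 98, frames [33, 14, 24]
98 → fault, evict 33, frames [14, 24, 98]
24 → hit
33 → fault, evict 14, frames [24, 98, 33]
14 → fault, evict 24, frames [98, 33, 14]
33 → hit
14 → hit
24 → fault, evict 98, frames [33, 14, 24]
12 → fault, evict 33, frames [14, 24, 12]
24 → hit
98 → fault, evict 14, frames [24, 12, 98]
12 → hit
98 → hit
12 → hit
14 → fault, evict 24, frames [12, 98, 14]
Page faults: 12.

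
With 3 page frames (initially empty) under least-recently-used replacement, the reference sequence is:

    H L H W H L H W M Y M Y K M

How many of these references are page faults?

6

H: fault, frames [H]
L: fault, frames [H, L]
H: hit
W: fault, frames [L, H, W]
H: hit
L: hit
H: hit
W: hit
M: fault, evict L, frames [H, W, M]
Y: fault, evict H, frames [W, M, Y]
M: hit
Y: hit
K: fault, evict W, frames [M, Y, K]
M: hit
Page faults: 6.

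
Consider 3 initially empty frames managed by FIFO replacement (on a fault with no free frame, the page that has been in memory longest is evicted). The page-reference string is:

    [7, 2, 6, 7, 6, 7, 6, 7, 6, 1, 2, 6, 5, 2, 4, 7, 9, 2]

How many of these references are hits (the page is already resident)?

7: miss, frames {7}
2: miss, frames {7,2}
6: miss, frames {7,2,6}
7: hit
6: hit
7: hit
6: hit
7: hit
6: hit
1: miss, evict 7, frames {2,6,1}
2: hit
6: hit
5: miss, evict 2, frames {6,1,5}
2: miss, evict 6, frames {1,5,2}
4: miss, evict 1, frames {5,2,4}
7: miss, evict 5, frames {2,4,7}
9: miss, evict 2, frames {4,7,9}
2: miss, evict 4, frames {7,9,2}
Hits: 8.

8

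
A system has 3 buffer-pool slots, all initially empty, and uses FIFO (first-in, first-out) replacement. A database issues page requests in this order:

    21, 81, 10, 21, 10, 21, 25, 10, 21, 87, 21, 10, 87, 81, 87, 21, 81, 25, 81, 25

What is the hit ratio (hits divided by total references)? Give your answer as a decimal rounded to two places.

0.50

21: miss, frames (21)
81: miss, frames (21 81)
10: miss, frames (21 81 10)
21: hit
10: hit
21: hit
25: miss, evict 21, frames (81 10 25)
10: hit
21: miss, evict 81, frames (10 25 21)
87: miss, evict 10, frames (25 21 87)
21: hit
10: miss, evict 25, frames (21 87 10)
87: hit
81: miss, evict 21, frames (87 10 81)
87: hit
21: miss, evict 87, frames (10 81 21)
81: hit
25: miss, evict 10, frames (81 21 25)
81: hit
25: hit
Hits: 10 of 20 references → 10/20 = 0.5000.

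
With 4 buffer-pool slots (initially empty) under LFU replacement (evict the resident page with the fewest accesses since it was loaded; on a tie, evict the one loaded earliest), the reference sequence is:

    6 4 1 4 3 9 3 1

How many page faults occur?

5

6: miss, frames (6)
4: miss, frames (6 4)
1: miss, frames (6 4 1)
4: hit
3: miss, frames (6 4 1 3)
9: miss, evict 6, frames (4 1 3 9)
3: hit
1: hit
Page faults: 5.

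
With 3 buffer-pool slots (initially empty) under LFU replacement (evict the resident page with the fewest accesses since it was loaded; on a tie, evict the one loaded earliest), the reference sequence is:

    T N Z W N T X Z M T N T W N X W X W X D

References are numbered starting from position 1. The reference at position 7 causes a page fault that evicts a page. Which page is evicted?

pos 1: T → fault, frames (T)
pos 2: N → fault, frames (T N)
pos 3: Z → fault, frames (T N Z)
pos 4: W → fault, evict T, frames (N Z W)
pos 5: N → hit
pos 6: T → fault, evict Z, frames (N W T)
pos 7: X → fault, evict W, frames (N T X)
At position 7, page W is evicted.

W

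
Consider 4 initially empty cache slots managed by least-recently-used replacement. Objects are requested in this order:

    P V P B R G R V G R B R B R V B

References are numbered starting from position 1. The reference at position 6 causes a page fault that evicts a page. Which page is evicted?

pos 1: P -> miss, frames [P]
pos 2: V -> miss, frames [P, V]
pos 3: P -> hit
pos 4: B -> miss, frames [V, P, B]
pos 5: R -> miss, frames [V, P, B, R]
pos 6: G -> miss, evict V, frames [P, B, R, G]
At position 6, page V is evicted.

V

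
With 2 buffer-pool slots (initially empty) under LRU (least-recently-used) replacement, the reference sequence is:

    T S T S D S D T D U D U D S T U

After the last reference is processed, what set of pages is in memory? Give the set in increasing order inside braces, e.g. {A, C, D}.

T → fault, frames [T]
S → fault, frames [T, S]
T → hit
S → hit
D → fault, evict T, frames [S, D]
S → hit
D → hit
T → fault, evict S, frames [D, T]
D → hit
U → fault, evict T, frames [D, U]
D → hit
U → hit
D → hit
S → fault, evict U, frames [D, S]
T → fault, evict D, frames [S, T]
U → fault, evict S, frames [T, U]

{T, U}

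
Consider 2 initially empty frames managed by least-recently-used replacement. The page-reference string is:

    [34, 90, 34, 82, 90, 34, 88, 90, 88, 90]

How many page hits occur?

34: fault, frames (34)
90: fault, frames (34 90)
34: hit
82: fault, evict 90, frames (34 82)
90: fault, evict 34, frames (82 90)
34: fault, evict 82, frames (90 34)
88: fault, evict 90, frames (34 88)
90: fault, evict 34, frames (88 90)
88: hit
90: hit
Hits: 3.

3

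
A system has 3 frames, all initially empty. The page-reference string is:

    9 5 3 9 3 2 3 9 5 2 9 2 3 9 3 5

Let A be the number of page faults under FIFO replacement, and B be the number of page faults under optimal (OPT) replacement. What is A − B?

Under FIFO: F F F . . F . F F . . . F . . . → 7 faults.
Under OPT: F F F . . F . . F . . . F . . . → 6 faults.
A − B = 7 − 6 = 1.

1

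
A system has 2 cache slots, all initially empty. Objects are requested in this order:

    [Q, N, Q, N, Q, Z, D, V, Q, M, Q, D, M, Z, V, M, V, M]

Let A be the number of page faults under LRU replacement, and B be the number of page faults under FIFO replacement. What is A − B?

1

Under LRU: F F . . . F F F F F . F F F F F . . → 12 faults.
Under FIFO: F F . . . F F F F F . F . F F F . . → 11 faults.
A − B = 12 − 11 = 1.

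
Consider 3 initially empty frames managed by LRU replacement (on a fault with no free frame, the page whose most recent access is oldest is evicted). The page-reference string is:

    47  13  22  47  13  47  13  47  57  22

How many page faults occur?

47 -> miss, frames {47}
13 -> miss, frames {47,13}
22 -> miss, frames {47,13,22}
47 -> hit
13 -> hit
47 -> hit
13 -> hit
47 -> hit
57 -> miss, evict 22, frames {13,47,57}
22 -> miss, evict 13, frames {47,57,22}
Page faults: 5.

5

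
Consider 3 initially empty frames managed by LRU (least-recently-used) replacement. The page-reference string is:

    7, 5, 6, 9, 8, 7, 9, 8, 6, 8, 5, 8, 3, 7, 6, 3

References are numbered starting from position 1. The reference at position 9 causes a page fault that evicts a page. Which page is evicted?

pos 1: 7 -> miss, frames (7)
pos 2: 5 -> miss, frames (7 5)
pos 3: 6 -> miss, frames (7 5 6)
pos 4: 9 -> miss, evict 7, frames (5 6 9)
pos 5: 8 -> miss, evict 5, frames (6 9 8)
pos 6: 7 -> miss, evict 6, frames (9 8 7)
pos 7: 9 -> hit
pos 8: 8 -> hit
pos 9: 6 -> miss, evict 7, frames (9 8 6)
At position 9, page 7 is evicted.

7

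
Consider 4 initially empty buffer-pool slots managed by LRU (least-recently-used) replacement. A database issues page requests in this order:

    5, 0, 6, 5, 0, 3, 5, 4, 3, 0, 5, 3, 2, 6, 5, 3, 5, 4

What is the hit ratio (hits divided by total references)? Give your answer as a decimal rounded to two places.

0.56

5: fault, frames [5]
0: fault, frames [5, 0]
6: fault, frames [5, 0, 6]
5: hit
0: hit
3: fault, frames [6, 5, 0, 3]
5: hit
4: fault, evict 6, frames [0, 3, 5, 4]
3: hit
0: hit
5: hit
3: hit
2: fault, evict 4, frames [0, 5, 3, 2]
6: fault, evict 0, frames [5, 3, 2, 6]
5: hit
3: hit
5: hit
4: fault, evict 2, frames [6, 3, 5, 4]
Hits: 10 of 18 references → 10/18 = 0.5556.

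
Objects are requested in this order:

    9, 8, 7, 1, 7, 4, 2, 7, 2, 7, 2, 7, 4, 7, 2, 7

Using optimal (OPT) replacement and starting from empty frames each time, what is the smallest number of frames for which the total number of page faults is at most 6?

3

f=1: 16 faults
f=2: 8 faults
f=3: 6 faults
f=4: 6 faults
f=5: 6 faults
f=6: 6 faults
Smallest f with faults ≤ 6 is 3.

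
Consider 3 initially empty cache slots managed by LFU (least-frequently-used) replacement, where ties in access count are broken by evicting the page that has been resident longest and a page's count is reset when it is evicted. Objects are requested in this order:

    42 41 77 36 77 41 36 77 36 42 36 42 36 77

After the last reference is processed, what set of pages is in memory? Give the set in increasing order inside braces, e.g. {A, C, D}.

42 → fault, frames (42)
41 → fault, frames (42 41)
77 → fault, frames (42 41 77)
36 → fault, evict 42, frames (41 77 36)
77 → hit
41 → hit
36 → hit
77 → hit
36 → hit
42 → fault, evict 41, frames (77 36 42)
36 → hit
42 → hit
36 → hit
77 → hit

{36, 42, 77}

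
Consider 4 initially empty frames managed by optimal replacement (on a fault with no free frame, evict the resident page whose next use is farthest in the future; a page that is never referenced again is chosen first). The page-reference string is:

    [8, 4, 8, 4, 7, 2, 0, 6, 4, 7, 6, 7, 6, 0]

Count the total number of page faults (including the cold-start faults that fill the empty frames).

8 -> fault, frames [8]
4 -> fault, frames [8, 4]
8 -> hit
4 -> hit
7 -> fault, frames [8, 4, 7]
2 -> fault, frames [8, 4, 7, 2]
0 -> fault, evict 2, frames [8, 4, 7, 0]
6 -> fault, evict 8, frames [4, 7, 0, 6]
4 -> hit
7 -> hit
6 -> hit
7 -> hit
6 -> hit
0 -> hit
Page faults: 6.

6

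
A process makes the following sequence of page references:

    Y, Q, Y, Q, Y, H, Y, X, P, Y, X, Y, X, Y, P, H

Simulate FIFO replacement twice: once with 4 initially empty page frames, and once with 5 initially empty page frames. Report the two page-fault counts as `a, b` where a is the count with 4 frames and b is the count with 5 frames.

6, 5

4 frames: F F . . . F . F F F . . . . . . → 6 faults.
5 frames: F F . . . F . F F . . . . . . . → 5 faults.
5 < 6: adding a frame reduced faults, as is typical.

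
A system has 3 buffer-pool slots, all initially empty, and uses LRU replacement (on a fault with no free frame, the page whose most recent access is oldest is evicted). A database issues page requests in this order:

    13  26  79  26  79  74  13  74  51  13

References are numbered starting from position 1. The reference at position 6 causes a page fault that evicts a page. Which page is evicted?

pos 1: 13: fault, frames {13}
pos 2: 26: fault, frames {13,26}
pos 3: 79: fault, frames {13,26,79}
pos 4: 26: hit
pos 5: 79: hit
pos 6: 74: fault, evict 13, frames {26,79,74}
At position 6, page 13 is evicted.

13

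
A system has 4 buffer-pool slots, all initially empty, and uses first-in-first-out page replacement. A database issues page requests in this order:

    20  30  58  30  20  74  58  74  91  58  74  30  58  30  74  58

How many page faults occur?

20 → miss, frames [20]
30 → miss, frames [20, 30]
58 → miss, frames [20, 30, 58]
30 → hit
20 → hit
74 → miss, frames [20, 30, 58, 74]
58 → hit
74 → hit
91 → miss, evict 20, frames [30, 58, 74, 91]
58 → hit
74 → hit
30 → hit
58 → hit
30 → hit
74 → hit
58 → hit
Page faults: 5.

5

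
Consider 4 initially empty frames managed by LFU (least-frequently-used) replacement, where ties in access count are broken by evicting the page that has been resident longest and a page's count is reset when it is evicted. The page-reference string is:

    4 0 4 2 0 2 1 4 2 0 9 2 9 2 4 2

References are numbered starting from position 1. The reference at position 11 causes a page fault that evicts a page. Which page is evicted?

pos 1: 4 → miss, frames (4)
pos 2: 0 → miss, frames (4 0)
pos 3: 4 → hit
pos 4: 2 → miss, frames (4 0 2)
pos 5: 0 → hit
pos 6: 2 → hit
pos 7: 1 → miss, frames (4 0 2 1)
pos 8: 4 → hit
pos 9: 2 → hit
pos 10: 0 → hit
pos 11: 9 → miss, evict 1, frames (4 0 2 9)
At position 11, page 1 is evicted.

1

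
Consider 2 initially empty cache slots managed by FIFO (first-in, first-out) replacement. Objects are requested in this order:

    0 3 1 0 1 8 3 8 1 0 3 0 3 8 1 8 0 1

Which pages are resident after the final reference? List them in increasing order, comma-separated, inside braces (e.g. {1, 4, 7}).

{0, 1}

0: fault, frames [0]
3: fault, frames [0, 3]
1: fault, evict 0, frames [3, 1]
0: fault, evict 3, frames [1, 0]
1: hit
8: fault, evict 1, frames [0, 8]
3: fault, evict 0, frames [8, 3]
8: hit
1: fault, evict 8, frames [3, 1]
0: fault, evict 3, frames [1, 0]
3: fault, evict 1, frames [0, 3]
0: hit
3: hit
8: fault, evict 0, frames [3, 8]
1: fault, evict 3, frames [8, 1]
8: hit
0: fault, evict 8, frames [1, 0]
1: hit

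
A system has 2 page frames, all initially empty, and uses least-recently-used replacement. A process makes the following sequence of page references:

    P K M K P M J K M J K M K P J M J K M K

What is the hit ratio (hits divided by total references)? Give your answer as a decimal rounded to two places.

P: miss, frames [P]
K: miss, frames [P, K]
M: miss, evict P, frames [K, M]
K: hit
P: miss, evict M, frames [K, P]
M: miss, evict K, frames [P, M]
J: miss, evict P, frames [M, J]
K: miss, evict M, frames [J, K]
M: miss, evict J, frames [K, M]
J: miss, evict K, frames [M, J]
K: miss, evict M, frames [J, K]
M: miss, evict J, frames [K, M]
K: hit
P: miss, evict M, frames [K, P]
J: miss, evict K, frames [P, J]
M: miss, evict P, frames [J, M]
J: hit
K: miss, evict M, frames [J, K]
M: miss, evict J, frames [K, M]
K: hit
Hits: 4 of 20 references → 4/20 = 0.2000.

0.20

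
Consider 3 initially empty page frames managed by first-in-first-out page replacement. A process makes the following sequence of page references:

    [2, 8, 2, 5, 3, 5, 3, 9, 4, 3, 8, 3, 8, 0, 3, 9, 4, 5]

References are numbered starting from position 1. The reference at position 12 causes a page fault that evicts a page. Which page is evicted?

9

pos 1: 2 -> miss, frames (2)
pos 2: 8 -> miss, frames (2 8)
pos 3: 2 -> hit
pos 4: 5 -> miss, frames (2 8 5)
pos 5: 3 -> miss, evict 2, frames (8 5 3)
pos 6: 5 -> hit
pos 7: 3 -> hit
pos 8: 9 -> miss, evict 8, frames (5 3 9)
pos 9: 4 -> miss, evict 5, frames (3 9 4)
pos 10: 3 -> hit
pos 11: 8 -> miss, evict 3, frames (9 4 8)
pos 12: 3 -> miss, evict 9, frames (4 8 3)
At position 12, page 9 is evicted.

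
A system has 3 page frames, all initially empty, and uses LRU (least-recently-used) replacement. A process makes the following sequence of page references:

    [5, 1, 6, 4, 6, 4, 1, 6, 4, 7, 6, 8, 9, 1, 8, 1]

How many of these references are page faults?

5 -> miss, frames [5]
1 -> miss, frames [5, 1]
6 -> miss, frames [5, 1, 6]
4 -> miss, evict 5, frames [1, 6, 4]
6 -> hit
4 -> hit
1 -> hit
6 -> hit
4 -> hit
7 -> miss, evict 1, frames [6, 4, 7]
6 -> hit
8 -> miss, evict 4, frames [7, 6, 8]
9 -> miss, evict 7, frames [6, 8, 9]
1 -> miss, evict 6, frames [8, 9, 1]
8 -> hit
1 -> hit
Page faults: 8.

8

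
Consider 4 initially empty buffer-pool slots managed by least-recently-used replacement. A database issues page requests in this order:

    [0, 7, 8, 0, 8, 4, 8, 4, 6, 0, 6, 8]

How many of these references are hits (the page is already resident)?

7

0: miss, frames [0]
7: miss, frames [0, 7]
8: miss, frames [0, 7, 8]
0: hit
8: hit
4: miss, frames [7, 0, 8, 4]
8: hit
4: hit
6: miss, evict 7, frames [0, 8, 4, 6]
0: hit
6: hit
8: hit
Hits: 7.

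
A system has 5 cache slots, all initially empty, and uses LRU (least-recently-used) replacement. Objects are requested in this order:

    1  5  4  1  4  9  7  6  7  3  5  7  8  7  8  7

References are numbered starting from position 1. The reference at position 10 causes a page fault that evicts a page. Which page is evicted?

1

pos 1: 1 -> fault, frames (1)
pos 2: 5 -> fault, frames (1 5)
pos 3: 4 -> fault, frames (1 5 4)
pos 4: 1 -> hit
pos 5: 4 -> hit
pos 6: 9 -> fault, frames (5 1 4 9)
pos 7: 7 -> fault, frames (5 1 4 9 7)
pos 8: 6 -> fault, evict 5, frames (1 4 9 7 6)
pos 9: 7 -> hit
pos 10: 3 -> fault, evict 1, frames (4 9 6 7 3)
At position 10, page 1 is evicted.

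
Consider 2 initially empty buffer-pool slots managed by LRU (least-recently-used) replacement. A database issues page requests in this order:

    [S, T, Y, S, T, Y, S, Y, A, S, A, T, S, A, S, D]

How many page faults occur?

13

S -> fault, frames {S}
T -> fault, frames {S,T}
Y -> fault, evict S, frames {T,Y}
S -> fault, evict T, frames {Y,S}
T -> fault, evict Y, frames {S,T}
Y -> fault, evict S, frames {T,Y}
S -> fault, evict T, frames {Y,S}
Y -> hit
A -> fault, evict S, frames {Y,A}
S -> fault, evict Y, frames {A,S}
A -> hit
T -> fault, evict S, frames {A,T}
S -> fault, evict A, frames {T,S}
A -> fault, evict T, frames {S,A}
S -> hit
D -> fault, evict A, frames {S,D}
Page faults: 13.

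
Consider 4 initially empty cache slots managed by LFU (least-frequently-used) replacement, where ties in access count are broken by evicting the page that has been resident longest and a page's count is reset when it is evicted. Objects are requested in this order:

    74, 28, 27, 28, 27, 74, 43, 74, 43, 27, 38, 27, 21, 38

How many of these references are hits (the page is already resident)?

74 -> miss, frames (74)
28 -> miss, frames (74 28)
27 -> miss, frames (74 28 27)
28 -> hit
27 -> hit
74 -> hit
43 -> miss, frames (74 28 27 43)
74 -> hit
43 -> hit
27 -> hit
38 -> miss, evict 28, frames (74 27 43 38)
27 -> hit
21 -> miss, evict 38, frames (74 27 43 21)
38 -> miss, evict 21, frames (74 27 43 38)
Hits: 7.

7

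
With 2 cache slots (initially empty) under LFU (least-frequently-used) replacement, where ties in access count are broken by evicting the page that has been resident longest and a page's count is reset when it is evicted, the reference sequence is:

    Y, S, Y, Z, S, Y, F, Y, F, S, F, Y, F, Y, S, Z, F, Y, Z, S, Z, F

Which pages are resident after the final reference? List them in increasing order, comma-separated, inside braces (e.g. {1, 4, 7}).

{F, Y}

Y: fault, frames [Y]
S: fault, frames [Y, S]
Y: hit
Z: fault, evict S, frames [Y, Z]
S: fault, evict Z, frames [Y, S]
Y: hit
F: fault, evict S, frames [Y, F]
Y: hit
F: hit
S: fault, evict F, frames [Y, S]
F: fault, evict S, frames [Y, F]
Y: hit
F: hit
Y: hit
S: fault, evict F, frames [Y, S]
Z: fault, evict S, frames [Y, Z]
F: fault, evict Z, frames [Y, F]
Y: hit
Z: fault, evict F, frames [Y, Z]
S: fault, evict Z, frames [Y, S]
Z: fault, evict S, frames [Y, Z]
F: fault, evict Z, frames [Y, F]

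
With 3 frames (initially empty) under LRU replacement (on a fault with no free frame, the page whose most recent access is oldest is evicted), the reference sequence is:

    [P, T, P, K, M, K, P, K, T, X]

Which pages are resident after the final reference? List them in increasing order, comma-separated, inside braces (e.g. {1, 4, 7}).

P -> fault, frames [P]
T -> fault, frames [P, T]
P -> hit
K -> fault, frames [T, P, K]
M -> fault, evict T, frames [P, K, M]
K -> hit
P -> hit
K -> hit
T -> fault, evict M, frames [P, K, T]
X -> fault, evict P, frames [K, T, X]

{K, T, X}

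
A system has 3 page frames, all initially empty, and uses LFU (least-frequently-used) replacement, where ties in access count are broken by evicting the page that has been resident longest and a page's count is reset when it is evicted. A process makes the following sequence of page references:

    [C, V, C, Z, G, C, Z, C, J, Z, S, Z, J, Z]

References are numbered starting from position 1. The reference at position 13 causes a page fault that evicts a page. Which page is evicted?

pos 1: C: miss, frames {C}
pos 2: V: miss, frames {C,V}
pos 3: C: hit
pos 4: Z: miss, frames {C,V,Z}
pos 5: G: miss, evict V, frames {C,Z,G}
pos 6: C: hit
pos 7: Z: hit
pos 8: C: hit
pos 9: J: miss, evict G, frames {C,Z,J}
pos 10: Z: hit
pos 11: S: miss, evict J, frames {C,Z,S}
pos 12: Z: hit
pos 13: J: miss, evict S, frames {C,Z,J}
At position 13, page S is evicted.

S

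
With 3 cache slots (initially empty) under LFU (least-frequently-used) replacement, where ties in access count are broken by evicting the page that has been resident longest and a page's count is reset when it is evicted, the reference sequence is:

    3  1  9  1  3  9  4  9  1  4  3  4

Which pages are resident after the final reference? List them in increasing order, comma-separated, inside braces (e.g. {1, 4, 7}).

3 -> miss, frames (3)
1 -> miss, frames (3 1)
9 -> miss, frames (3 1 9)
1 -> hit
3 -> hit
9 -> hit
4 -> miss, evict 3, frames (1 9 4)
9 -> hit
1 -> hit
4 -> hit
3 -> miss, evict 4, frames (1 9 3)
4 -> miss, evict 3, frames (1 9 4)

{1, 4, 9}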